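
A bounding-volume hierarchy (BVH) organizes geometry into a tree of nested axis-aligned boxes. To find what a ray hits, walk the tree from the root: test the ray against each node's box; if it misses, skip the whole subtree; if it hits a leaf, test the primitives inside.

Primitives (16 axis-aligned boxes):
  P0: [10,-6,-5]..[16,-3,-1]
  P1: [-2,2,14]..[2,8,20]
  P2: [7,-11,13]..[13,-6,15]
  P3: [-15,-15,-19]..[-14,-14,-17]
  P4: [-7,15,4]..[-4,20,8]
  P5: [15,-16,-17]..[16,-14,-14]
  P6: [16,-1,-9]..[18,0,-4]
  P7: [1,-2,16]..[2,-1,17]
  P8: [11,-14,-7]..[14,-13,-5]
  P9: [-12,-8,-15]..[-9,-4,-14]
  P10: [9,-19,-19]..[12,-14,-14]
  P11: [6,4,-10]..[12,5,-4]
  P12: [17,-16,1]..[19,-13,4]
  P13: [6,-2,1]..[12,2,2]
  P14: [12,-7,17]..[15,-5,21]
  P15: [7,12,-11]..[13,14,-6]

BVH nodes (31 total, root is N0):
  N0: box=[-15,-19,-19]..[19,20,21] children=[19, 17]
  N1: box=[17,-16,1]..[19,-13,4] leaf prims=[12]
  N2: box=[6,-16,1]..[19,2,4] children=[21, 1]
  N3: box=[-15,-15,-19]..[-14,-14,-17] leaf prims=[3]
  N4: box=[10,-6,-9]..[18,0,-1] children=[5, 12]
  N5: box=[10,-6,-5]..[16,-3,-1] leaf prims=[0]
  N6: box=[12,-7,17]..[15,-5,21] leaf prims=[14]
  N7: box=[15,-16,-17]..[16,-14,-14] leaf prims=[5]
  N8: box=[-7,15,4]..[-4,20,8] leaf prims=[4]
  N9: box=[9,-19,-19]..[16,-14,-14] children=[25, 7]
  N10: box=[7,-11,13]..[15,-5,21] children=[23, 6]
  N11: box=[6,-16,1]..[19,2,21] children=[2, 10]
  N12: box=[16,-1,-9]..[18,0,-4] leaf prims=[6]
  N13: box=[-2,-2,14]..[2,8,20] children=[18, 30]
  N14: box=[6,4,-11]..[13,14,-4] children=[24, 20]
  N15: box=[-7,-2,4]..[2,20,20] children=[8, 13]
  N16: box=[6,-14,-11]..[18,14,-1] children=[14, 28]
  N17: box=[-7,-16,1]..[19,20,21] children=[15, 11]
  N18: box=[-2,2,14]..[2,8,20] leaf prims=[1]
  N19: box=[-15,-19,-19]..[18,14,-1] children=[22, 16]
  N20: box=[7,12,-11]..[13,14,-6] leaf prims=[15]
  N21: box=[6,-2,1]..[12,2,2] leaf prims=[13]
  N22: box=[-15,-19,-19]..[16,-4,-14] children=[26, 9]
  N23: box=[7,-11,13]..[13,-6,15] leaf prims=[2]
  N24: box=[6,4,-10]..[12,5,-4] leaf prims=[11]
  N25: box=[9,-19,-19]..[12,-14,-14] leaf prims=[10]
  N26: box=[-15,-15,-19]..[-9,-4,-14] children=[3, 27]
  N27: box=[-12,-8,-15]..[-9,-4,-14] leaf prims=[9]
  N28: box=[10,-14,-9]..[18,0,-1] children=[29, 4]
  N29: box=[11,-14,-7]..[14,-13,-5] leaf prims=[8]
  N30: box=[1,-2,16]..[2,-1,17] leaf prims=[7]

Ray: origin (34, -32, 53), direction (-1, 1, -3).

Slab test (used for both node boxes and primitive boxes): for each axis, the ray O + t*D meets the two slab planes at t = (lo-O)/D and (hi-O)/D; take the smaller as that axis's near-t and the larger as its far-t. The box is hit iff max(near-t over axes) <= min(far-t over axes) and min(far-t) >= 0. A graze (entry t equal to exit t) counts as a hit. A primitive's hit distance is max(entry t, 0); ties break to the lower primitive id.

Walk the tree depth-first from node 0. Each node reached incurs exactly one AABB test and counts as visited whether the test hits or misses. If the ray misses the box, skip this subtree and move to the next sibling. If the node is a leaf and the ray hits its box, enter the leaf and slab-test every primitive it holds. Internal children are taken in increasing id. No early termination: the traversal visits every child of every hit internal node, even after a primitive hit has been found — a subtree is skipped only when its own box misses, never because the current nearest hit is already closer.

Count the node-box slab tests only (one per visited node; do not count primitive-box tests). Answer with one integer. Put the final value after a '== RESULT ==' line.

Traverse from the root:
N0 x:[15,49] y:[13,52] z:[32/3,24] -> hit [15,24], descend [17, 19]
  N17 x:[15,41] y:[16,52] z:[32/3,52/3] -> hit [16,52/3], descend [11, 15]
    N11 x:[15,28] y:[16,34] z:[32/3,52/3] -> hit [16,52/3], descend [2, 10]
      N2 x:[15,28] y:[16,34] z:[49/3,52/3] -> hit [49/3,52/3], descend [1, 21]
        N1 x:[15,17] y:[16,19] z:[49/3,52/3] -> hit [49/3,17] leaf, test {P12@t=49/3}
        N21 x:[22,28] y:[30,34] z:[17,52/3] -> miss, prune
      N10 x:[19,27] y:[21,27] z:[32/3,40/3] -> miss, prune
    N15 x:[32,41] y:[30,52] z:[11,49/3] -> miss, prune
  N19 x:[16,49] y:[13,46] z:[18,24] -> hit [18,24], descend [16, 22]
    N16 x:[16,28] y:[18,46] z:[18,64/3] -> hit [18,64/3], descend [14, 28]
      N14 x:[21,28] y:[36,46] z:[19,64/3] -> miss, prune
      N28 x:[16,24] y:[18,32] z:[18,62/3] -> hit [18,62/3], descend [4, 29]
        N4 x:[16,24] y:[26,32] z:[18,62/3] -> miss, prune
        N29 x:[20,23] y:[18,19] z:[58/3,20] -> miss, prune
    N22 x:[18,49] y:[13,28] z:[67/3,24] -> hit [67/3,24], descend [9, 26]
      N9 x:[18,25] y:[13,18] z:[67/3,24] -> miss, prune
      N26 x:[43,49] y:[17,28] z:[67/3,24] -> miss, prune

Summary -> nodes [0, 17, 11, 2, 1, 21, 10, 15, 19, 16, 14, 28, 4, 29, 22, 9, 26]; box-tests=17; leaf-entries=1; first=P12

== RESULT ==
17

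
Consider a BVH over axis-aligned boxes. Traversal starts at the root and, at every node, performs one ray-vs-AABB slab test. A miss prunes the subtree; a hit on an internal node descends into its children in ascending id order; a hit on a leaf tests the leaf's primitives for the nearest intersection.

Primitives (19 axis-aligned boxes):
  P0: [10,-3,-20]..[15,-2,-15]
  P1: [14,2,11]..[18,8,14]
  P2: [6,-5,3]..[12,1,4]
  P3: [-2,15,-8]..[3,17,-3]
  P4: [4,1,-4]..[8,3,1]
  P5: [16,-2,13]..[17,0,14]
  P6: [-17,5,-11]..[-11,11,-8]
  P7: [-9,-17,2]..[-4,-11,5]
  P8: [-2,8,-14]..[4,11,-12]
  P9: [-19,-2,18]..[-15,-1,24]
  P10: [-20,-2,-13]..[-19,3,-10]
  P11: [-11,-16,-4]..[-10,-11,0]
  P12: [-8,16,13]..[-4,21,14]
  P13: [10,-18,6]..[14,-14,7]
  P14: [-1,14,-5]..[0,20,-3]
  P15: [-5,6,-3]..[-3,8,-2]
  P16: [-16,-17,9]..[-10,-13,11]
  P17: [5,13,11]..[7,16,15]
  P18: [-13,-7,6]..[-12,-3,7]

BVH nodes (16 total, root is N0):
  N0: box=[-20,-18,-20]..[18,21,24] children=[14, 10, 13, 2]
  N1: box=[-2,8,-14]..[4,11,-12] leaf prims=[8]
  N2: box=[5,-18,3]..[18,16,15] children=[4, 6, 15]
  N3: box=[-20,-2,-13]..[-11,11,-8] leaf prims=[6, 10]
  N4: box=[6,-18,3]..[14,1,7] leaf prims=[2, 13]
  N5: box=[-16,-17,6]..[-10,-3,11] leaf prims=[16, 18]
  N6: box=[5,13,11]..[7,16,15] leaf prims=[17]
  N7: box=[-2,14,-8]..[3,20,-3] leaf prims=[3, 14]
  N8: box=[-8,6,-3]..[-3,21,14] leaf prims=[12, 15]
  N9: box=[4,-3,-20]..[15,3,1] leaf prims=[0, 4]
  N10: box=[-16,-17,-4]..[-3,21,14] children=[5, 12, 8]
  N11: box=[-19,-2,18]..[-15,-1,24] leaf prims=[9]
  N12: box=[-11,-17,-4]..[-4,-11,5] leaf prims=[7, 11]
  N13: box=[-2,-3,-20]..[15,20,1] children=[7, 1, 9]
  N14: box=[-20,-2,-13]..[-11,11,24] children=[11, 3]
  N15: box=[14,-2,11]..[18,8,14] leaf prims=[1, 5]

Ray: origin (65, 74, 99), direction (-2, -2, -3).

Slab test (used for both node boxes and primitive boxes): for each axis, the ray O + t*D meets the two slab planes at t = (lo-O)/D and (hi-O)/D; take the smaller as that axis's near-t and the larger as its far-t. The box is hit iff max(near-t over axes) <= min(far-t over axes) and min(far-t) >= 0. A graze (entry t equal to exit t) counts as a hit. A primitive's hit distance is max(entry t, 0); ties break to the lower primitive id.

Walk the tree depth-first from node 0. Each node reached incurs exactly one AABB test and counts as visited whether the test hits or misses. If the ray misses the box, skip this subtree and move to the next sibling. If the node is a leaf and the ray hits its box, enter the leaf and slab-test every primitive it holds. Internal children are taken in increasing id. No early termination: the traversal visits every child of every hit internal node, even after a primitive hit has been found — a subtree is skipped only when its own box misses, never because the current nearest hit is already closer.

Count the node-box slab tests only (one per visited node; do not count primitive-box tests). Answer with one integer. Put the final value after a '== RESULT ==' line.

Traverse from the root:
N0 x:[47/2,85/2] y:[53/2,46] z:[25,119/3] -> hit [53/2,119/3], descend [2, 10, 13, 14]
  N2 x:[47/2,30] y:[29,46] z:[28,32] -> hit [29,30], descend [4, 6, 15]
    N4 x:[51/2,59/2] y:[73/2,46] z:[92/3,32] -> miss, prune
    N6 x:[29,30] y:[29,61/2] z:[28,88/3] -> hit [29,88/3] leaf, test {P17@t=29}
    N15 x:[47/2,51/2] y:[33,38] z:[85/3,88/3] -> miss, prune
  N10 x:[34,81/2] y:[53/2,91/2] z:[85/3,103/3] -> hit [34,103/3], descend [5, 8, 12]
    N5 x:[75/2,81/2] y:[77/2,91/2] z:[88/3,31] -> miss, prune
    N8 x:[34,73/2] y:[53/2,34] z:[85/3,34] -> hit [34,34] leaf, test {P12(miss), P15@t=34}
    N12 x:[69/2,38] y:[85/2,91/2] z:[94/3,103/3] -> miss, prune
  N13 x:[25,67/2] y:[27,77/2] z:[98/3,119/3] -> hit [98/3,67/2], descend [1, 7, 9]
    N1 x:[61/2,67/2] y:[63/2,33] z:[37,113/3] -> miss, prune
    N7 x:[31,67/2] y:[27,30] z:[34,107/3] -> miss, prune
    N9 x:[25,61/2] y:[71/2,77/2] z:[98/3,119/3] -> miss, prune
  N14 x:[38,85/2] y:[63/2,38] z:[25,112/3] -> miss, prune

order=[0, 2, 4, 6, 15, 10, 5, 8, 12, 13, 1, 7, 9, 14]  |boxes|=14  |leaves|=2  hit=P17

== RESULT ==
14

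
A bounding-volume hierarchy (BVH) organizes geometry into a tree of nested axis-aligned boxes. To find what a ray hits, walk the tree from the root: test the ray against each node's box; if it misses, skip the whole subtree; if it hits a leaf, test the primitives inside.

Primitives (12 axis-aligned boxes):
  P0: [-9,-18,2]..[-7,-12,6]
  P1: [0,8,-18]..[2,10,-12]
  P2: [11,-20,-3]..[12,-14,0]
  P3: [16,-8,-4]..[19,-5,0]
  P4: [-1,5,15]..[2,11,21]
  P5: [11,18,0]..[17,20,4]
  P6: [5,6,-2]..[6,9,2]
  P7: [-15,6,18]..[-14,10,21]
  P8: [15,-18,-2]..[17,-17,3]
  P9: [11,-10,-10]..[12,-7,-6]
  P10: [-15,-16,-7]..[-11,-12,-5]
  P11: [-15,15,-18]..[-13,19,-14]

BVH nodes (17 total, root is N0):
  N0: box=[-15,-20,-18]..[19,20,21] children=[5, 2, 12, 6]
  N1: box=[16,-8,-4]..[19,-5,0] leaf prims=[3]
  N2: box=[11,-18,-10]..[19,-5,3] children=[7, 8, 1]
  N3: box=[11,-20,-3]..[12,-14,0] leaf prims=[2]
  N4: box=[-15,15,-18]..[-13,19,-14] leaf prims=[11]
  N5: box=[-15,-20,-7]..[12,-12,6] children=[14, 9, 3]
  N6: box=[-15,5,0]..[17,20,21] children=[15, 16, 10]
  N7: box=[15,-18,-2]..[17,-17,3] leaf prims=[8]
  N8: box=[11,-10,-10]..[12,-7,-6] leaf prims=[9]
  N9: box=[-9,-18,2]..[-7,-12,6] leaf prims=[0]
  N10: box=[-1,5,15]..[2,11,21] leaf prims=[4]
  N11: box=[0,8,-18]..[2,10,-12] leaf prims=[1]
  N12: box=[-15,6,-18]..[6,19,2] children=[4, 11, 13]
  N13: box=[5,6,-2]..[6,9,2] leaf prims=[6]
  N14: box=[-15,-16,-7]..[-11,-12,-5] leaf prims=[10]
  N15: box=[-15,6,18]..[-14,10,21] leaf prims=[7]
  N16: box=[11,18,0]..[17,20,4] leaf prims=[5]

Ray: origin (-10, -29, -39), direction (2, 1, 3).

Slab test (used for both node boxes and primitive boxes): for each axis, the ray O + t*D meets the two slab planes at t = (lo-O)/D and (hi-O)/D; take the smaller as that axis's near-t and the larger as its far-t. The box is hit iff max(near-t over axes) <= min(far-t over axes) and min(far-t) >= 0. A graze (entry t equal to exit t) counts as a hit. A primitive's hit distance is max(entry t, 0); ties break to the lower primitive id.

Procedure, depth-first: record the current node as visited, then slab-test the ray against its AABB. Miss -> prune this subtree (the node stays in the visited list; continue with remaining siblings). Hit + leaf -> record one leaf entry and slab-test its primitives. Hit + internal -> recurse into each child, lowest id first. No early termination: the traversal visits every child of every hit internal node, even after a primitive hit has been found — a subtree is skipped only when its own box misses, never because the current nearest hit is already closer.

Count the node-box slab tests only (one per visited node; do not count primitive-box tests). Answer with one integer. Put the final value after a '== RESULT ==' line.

Traverse from the root:
N0 x:[-5/2,29/2] y:[9,49] z:[7,20] -> hit [9,29/2], descend [2, 5, 6, 12]
  N2 x:[21/2,29/2] y:[11,24] z:[29/3,14] -> hit [11,14], descend [1, 7, 8]
    N1 x:[13,29/2] y:[21,24] z:[35/3,13] -> miss, prune
    N7 x:[25/2,27/2] y:[11,12] z:[37/3,14] -> miss, prune
    N8 x:[21/2,11] y:[19,22] z:[29/3,11] -> miss, prune
  N5 x:[-5/2,11] y:[9,17] z:[32/3,15] -> hit [32/3,11], descend [3, 9, 14]
    N3 x:[21/2,11] y:[9,15] z:[12,13] -> miss, prune
    N9 x:[1/2,3/2] y:[11,17] z:[41/3,15] -> miss, prune
    N14 x:[-5/2,-1/2] y:[13,17] z:[32/3,34/3] -> miss, prune
  N6 x:[-5/2,27/2] y:[34,49] z:[13,20] -> miss, prune
  N12 x:[-5/2,8] y:[35,48] z:[7,41/3] -> miss, prune

order=[0, 2, 1, 7, 8, 5, 3, 9, 14, 6, 12]  |boxes|=11  |leaves|=0  hit=miss

== RESULT ==
11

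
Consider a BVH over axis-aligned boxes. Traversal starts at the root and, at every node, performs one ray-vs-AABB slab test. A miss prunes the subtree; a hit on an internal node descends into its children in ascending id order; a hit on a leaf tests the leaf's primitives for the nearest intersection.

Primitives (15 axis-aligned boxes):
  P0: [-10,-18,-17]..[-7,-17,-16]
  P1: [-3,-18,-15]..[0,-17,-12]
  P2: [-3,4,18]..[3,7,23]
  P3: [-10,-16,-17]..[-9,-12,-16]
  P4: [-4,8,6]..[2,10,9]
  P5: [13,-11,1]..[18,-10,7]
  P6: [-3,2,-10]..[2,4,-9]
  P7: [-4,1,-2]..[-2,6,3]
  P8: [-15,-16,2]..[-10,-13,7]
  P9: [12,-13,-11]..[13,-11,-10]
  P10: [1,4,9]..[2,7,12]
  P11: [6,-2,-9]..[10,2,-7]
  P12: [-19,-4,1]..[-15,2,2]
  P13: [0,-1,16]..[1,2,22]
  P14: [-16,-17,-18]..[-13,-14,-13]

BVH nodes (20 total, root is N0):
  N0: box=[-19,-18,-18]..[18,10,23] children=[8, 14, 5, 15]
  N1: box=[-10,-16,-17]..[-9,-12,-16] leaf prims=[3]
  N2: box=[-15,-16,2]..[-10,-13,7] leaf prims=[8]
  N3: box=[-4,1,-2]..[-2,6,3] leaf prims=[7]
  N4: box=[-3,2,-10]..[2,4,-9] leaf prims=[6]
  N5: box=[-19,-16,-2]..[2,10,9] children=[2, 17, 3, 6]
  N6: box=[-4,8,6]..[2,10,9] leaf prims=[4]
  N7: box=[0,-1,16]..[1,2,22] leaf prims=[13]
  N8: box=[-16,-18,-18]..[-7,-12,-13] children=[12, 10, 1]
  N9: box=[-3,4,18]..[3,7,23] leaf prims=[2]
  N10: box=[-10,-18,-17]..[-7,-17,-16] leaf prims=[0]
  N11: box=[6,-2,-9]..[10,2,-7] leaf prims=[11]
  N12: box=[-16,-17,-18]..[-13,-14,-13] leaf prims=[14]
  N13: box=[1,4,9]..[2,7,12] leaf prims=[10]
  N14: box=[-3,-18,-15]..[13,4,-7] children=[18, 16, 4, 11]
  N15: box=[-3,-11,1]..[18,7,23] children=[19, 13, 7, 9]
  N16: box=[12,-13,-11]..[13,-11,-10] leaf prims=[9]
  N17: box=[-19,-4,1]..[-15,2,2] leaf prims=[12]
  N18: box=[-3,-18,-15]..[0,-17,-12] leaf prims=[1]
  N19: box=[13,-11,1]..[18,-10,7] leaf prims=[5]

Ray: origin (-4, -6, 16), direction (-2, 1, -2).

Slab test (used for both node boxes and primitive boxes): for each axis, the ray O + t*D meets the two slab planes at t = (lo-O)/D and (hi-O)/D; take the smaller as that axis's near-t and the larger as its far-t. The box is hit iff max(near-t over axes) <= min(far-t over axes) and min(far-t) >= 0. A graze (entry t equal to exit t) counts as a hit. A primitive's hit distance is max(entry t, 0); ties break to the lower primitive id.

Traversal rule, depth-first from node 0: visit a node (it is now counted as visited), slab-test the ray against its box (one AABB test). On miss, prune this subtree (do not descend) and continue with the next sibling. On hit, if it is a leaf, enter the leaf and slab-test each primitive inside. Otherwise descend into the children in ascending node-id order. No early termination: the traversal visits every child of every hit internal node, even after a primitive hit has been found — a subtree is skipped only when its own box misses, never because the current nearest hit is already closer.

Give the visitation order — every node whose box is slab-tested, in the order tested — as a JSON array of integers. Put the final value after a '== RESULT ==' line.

Traverse from the root:
N0 x:[-11,15/2] y:[-12,16] z:[-7/2,17] -> hit [-7/2,15/2], descend [5, 8, 14, 15]
  N5 x:[-3,15/2] y:[-10,16] z:[7/2,9] -> hit [7/2,15/2], descend [2, 3, 6, 17]
    N2 x:[3,11/2] y:[-10,-7] z:[9/2,7] -> miss, prune
    N3 x:[-1,0] y:[7,12] z:[13/2,9] -> miss, prune
    N6 x:[-3,0] y:[14,16] z:[7/2,5] -> miss, prune
    N17 x:[11/2,15/2] y:[2,8] z:[7,15/2] -> hit [7,15/2] leaf, test {P12@t=7}
  N8 x:[3/2,6] y:[-12,-6] z:[29/2,17] -> miss, prune
  N14 x:[-17/2,-1/2] y:[-12,10] z:[23/2,31/2] -> miss, prune
  N15 x:[-11,-1/2] y:[-5,13] z:[-7/2,15/2] -> miss, prune

Summary -> nodes [0, 5, 2, 3, 6, 17, 8, 14, 15]; box-tests=9; leaf-entries=1; first=P12

== RESULT ==
[0, 5, 2, 3, 6, 17, 8, 14, 15]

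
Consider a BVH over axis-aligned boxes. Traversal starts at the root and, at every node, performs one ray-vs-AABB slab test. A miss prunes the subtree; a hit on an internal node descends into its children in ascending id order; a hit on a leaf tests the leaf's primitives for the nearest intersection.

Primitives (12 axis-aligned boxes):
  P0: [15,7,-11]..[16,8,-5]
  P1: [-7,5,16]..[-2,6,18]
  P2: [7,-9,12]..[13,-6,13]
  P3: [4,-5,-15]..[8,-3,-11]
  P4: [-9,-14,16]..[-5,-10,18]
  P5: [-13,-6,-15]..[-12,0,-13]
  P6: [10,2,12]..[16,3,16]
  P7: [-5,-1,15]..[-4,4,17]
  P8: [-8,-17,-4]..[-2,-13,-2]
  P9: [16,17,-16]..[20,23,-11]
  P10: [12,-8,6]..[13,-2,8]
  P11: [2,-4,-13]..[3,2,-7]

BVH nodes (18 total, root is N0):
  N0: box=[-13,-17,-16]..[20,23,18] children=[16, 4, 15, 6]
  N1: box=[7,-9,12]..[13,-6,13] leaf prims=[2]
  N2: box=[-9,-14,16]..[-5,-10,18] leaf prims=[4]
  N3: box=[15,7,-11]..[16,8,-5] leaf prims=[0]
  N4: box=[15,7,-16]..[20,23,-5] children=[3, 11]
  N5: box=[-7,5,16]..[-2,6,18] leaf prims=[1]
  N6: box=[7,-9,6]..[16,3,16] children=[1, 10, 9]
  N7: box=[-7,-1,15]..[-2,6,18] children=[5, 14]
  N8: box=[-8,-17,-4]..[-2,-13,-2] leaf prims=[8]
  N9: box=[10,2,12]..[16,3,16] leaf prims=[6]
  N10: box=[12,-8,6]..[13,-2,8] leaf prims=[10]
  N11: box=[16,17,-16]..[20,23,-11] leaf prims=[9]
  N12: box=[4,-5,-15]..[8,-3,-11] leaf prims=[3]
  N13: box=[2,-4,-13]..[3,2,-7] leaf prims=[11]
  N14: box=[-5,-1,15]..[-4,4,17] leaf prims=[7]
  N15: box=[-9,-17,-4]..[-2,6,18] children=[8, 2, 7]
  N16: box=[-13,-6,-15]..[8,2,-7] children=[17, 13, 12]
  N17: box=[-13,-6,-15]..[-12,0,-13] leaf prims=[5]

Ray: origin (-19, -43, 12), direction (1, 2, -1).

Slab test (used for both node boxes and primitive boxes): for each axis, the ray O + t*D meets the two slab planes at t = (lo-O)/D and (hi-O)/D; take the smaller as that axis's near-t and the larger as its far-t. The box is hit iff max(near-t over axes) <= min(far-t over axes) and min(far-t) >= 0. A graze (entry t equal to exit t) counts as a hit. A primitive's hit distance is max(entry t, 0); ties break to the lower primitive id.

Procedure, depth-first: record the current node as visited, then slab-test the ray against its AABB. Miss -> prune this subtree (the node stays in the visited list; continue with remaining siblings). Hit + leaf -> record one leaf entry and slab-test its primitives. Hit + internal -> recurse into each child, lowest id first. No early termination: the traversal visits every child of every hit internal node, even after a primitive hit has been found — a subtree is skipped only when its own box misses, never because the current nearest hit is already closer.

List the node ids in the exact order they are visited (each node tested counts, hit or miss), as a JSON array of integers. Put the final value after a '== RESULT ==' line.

Walk:
N0 x:[6,39] y:[13,33] z:[-6,28] -> hit [13,28], descend [4, 6, 15, 16]
  N4 x:[34,39] y:[25,33] z:[17,28] -> miss, prune
  N6 x:[26,35] y:[17,23] z:[-4,6] -> miss, prune
  N15 x:[10,17] y:[13,49/2] z:[-6,16] -> hit [13,16], descend [2, 7, 8]
    N2 x:[10,14] y:[29/2,33/2] z:[-6,-4] -> miss, prune
    N7 x:[12,17] y:[21,49/2] z:[-6,-3] -> miss, prune
    N8 x:[11,17] y:[13,15] z:[14,16] -> hit [14,15] leaf, test {P8@t=14}
  N16 x:[6,27] y:[37/2,45/2] z:[19,27] -> hit [19,45/2], descend [12, 13, 17]
    N12 x:[23,27] y:[19,20] z:[23,27] -> miss, prune
    N13 x:[21,22] y:[39/2,45/2] z:[19,25] -> hit [21,22] leaf, test {P11@t=21}
    N17 x:[6,7] y:[37/2,43/2] z:[25,27] -> miss, prune

Summary -> nodes [0, 4, 6, 15, 2, 7, 8, 16, 12, 13, 17]; box-tests=11; leaf-entries=2; first=P8

== RESULT ==
[0, 4, 6, 15, 2, 7, 8, 16, 12, 13, 17]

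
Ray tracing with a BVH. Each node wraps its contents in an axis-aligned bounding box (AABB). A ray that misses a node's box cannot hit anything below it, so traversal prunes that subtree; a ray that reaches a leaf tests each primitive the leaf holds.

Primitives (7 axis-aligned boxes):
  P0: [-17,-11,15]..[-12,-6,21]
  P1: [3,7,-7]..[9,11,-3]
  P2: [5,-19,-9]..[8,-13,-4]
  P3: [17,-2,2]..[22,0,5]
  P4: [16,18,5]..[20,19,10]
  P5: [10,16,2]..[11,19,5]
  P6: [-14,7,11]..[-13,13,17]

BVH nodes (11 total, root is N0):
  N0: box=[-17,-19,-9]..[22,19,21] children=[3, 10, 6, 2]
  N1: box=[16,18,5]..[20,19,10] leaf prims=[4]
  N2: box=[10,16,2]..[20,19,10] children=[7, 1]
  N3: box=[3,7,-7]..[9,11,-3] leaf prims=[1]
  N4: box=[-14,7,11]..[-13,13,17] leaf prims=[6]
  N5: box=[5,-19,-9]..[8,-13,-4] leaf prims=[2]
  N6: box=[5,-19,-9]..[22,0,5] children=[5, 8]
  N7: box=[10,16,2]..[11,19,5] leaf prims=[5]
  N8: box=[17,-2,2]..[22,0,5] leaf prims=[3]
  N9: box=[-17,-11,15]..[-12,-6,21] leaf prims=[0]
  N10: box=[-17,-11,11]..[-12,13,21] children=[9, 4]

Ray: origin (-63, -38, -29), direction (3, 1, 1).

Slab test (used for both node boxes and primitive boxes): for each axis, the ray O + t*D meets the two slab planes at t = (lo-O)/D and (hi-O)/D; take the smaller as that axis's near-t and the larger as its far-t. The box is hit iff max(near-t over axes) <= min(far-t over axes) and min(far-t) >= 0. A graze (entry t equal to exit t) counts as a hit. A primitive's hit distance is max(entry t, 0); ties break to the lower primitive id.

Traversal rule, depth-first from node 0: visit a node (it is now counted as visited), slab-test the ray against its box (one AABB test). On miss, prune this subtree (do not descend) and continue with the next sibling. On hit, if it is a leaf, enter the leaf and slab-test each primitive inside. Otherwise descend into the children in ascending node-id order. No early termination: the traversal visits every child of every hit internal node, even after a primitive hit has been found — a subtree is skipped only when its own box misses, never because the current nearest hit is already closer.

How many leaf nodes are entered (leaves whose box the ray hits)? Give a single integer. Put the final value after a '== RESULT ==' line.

Traverse from the root:
N0 x:[46/3,85/3] y:[19,57] z:[20,50] -> hit [20,85/3], descend [2, 3, 6, 10]
  N2 x:[73/3,83/3] y:[54,57] z:[31,39] -> miss, prune
  N3 x:[22,24] y:[45,49] z:[22,26] -> miss, prune
  N6 x:[68/3,85/3] y:[19,38] z:[20,34] -> hit [68/3,85/3], descend [5, 8]
    N5 x:[68/3,71/3] y:[19,25] z:[20,25] -> hit [68/3,71/3] leaf, test {P2@t=68/3}
    N8 x:[80/3,85/3] y:[36,38] z:[31,34] -> miss, prune
  N10 x:[46/3,17] y:[27,51] z:[40,50] -> miss, prune

order=[0, 2, 3, 6, 5, 8, 10]  |boxes|=7  |leaves|=1  hit=P2

== RESULT ==
1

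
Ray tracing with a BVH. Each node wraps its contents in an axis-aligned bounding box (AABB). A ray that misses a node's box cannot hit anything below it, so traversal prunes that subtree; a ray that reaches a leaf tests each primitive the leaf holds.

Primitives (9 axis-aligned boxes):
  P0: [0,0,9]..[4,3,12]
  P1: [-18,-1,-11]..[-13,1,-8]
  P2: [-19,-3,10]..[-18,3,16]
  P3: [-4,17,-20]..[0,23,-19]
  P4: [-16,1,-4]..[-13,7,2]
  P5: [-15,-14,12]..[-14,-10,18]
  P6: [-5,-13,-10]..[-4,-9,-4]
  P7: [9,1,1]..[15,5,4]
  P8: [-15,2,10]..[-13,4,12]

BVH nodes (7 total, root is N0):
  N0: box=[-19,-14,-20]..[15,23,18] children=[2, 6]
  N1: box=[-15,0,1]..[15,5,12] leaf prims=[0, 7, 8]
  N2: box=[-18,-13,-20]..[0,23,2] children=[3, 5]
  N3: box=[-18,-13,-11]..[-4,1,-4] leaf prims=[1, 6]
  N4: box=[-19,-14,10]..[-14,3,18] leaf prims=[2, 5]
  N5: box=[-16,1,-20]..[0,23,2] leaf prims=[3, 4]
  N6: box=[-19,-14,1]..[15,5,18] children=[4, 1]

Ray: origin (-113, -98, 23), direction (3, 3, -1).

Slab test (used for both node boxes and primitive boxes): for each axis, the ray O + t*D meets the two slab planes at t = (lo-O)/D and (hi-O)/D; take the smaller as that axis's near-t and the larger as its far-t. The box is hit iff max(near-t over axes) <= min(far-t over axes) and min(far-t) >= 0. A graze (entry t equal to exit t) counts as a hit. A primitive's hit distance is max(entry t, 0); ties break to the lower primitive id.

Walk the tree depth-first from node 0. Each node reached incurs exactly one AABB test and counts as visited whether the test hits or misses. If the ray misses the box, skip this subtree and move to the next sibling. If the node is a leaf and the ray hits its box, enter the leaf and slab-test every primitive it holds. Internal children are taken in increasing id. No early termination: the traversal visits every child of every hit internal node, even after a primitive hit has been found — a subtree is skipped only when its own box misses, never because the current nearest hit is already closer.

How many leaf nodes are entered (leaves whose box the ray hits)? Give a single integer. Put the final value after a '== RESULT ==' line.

Trace the traversal:
N0 x:[94/3,128/3] y:[28,121/3] z:[5,43] -> hit [94/3,121/3], descend [2, 6]
  N2 x:[95/3,113/3] y:[85/3,121/3] z:[21,43] -> hit [95/3,113/3], descend [3, 5]
    N3 x:[95/3,109/3] y:[85/3,33] z:[27,34] -> hit [95/3,33] leaf, test {P1@t=97/3, P6(miss)}
    N5 x:[97/3,113/3] y:[33,121/3] z:[21,43] -> hit [33,113/3] leaf, test {P3(miss), P4(miss)}
  N6 x:[94/3,128/3] y:[28,103/3] z:[5,22] -> miss, prune

Summary -> nodes [0, 2, 3, 5, 6]; box-tests=5; leaf-entries=2; first=P1

== RESULT ==
2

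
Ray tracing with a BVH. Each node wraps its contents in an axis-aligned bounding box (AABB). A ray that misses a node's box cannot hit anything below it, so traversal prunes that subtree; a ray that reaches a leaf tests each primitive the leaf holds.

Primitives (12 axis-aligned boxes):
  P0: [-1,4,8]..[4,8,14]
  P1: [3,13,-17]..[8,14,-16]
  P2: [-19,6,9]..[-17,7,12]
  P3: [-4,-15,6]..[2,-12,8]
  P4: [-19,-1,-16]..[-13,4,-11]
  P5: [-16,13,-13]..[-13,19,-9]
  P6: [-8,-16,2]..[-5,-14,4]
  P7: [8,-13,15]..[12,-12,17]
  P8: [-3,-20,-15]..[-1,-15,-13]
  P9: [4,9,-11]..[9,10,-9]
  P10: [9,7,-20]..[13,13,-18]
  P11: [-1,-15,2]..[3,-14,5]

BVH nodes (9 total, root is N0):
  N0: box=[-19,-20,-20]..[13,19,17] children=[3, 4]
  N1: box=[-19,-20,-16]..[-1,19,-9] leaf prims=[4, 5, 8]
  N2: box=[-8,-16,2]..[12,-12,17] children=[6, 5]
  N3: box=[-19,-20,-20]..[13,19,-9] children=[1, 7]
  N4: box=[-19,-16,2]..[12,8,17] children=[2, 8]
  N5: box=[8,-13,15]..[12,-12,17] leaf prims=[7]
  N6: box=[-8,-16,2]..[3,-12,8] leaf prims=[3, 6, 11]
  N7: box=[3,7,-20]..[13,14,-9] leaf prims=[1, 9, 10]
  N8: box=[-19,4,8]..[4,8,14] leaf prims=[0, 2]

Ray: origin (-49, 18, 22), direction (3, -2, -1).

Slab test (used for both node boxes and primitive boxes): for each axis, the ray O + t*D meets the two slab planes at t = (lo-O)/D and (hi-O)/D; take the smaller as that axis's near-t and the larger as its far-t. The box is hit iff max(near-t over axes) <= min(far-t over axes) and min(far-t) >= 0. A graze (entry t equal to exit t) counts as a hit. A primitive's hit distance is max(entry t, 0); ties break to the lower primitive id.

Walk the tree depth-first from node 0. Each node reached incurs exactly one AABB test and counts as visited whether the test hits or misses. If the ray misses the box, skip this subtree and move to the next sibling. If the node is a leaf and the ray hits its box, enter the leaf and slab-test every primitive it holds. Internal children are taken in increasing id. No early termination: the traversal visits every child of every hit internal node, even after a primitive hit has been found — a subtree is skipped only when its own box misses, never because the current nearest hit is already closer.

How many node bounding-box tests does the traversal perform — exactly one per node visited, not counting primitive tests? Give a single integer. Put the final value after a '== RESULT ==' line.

Walk:
N0 x:[10,62/3] y:[-1/2,19] z:[5,42] -> hit [10,19], descend [3, 4]
  N3 x:[10,62/3] y:[-1/2,19] z:[31,42] -> miss, prune
  N4 x:[10,61/3] y:[5,17] z:[5,20] -> hit [10,17], descend [2, 8]
    N2 x:[41/3,61/3] y:[15,17] z:[5,20] -> hit [15,17], descend [5, 6]
      N5 x:[19,61/3] y:[15,31/2] z:[5,7] -> miss, prune
      N6 x:[41/3,52/3] y:[15,17] z:[14,20] -> hit [15,17] leaf, test {P3@t=15, P6(miss), P11(miss)}
    N8 x:[10,53/3] y:[5,7] z:[8,14] -> miss, prune

Visited [0, 3, 4, 2, 5, 6, 8]. Tests: 7 box, 1 leaf. Nearest: P3.

== RESULT ==
7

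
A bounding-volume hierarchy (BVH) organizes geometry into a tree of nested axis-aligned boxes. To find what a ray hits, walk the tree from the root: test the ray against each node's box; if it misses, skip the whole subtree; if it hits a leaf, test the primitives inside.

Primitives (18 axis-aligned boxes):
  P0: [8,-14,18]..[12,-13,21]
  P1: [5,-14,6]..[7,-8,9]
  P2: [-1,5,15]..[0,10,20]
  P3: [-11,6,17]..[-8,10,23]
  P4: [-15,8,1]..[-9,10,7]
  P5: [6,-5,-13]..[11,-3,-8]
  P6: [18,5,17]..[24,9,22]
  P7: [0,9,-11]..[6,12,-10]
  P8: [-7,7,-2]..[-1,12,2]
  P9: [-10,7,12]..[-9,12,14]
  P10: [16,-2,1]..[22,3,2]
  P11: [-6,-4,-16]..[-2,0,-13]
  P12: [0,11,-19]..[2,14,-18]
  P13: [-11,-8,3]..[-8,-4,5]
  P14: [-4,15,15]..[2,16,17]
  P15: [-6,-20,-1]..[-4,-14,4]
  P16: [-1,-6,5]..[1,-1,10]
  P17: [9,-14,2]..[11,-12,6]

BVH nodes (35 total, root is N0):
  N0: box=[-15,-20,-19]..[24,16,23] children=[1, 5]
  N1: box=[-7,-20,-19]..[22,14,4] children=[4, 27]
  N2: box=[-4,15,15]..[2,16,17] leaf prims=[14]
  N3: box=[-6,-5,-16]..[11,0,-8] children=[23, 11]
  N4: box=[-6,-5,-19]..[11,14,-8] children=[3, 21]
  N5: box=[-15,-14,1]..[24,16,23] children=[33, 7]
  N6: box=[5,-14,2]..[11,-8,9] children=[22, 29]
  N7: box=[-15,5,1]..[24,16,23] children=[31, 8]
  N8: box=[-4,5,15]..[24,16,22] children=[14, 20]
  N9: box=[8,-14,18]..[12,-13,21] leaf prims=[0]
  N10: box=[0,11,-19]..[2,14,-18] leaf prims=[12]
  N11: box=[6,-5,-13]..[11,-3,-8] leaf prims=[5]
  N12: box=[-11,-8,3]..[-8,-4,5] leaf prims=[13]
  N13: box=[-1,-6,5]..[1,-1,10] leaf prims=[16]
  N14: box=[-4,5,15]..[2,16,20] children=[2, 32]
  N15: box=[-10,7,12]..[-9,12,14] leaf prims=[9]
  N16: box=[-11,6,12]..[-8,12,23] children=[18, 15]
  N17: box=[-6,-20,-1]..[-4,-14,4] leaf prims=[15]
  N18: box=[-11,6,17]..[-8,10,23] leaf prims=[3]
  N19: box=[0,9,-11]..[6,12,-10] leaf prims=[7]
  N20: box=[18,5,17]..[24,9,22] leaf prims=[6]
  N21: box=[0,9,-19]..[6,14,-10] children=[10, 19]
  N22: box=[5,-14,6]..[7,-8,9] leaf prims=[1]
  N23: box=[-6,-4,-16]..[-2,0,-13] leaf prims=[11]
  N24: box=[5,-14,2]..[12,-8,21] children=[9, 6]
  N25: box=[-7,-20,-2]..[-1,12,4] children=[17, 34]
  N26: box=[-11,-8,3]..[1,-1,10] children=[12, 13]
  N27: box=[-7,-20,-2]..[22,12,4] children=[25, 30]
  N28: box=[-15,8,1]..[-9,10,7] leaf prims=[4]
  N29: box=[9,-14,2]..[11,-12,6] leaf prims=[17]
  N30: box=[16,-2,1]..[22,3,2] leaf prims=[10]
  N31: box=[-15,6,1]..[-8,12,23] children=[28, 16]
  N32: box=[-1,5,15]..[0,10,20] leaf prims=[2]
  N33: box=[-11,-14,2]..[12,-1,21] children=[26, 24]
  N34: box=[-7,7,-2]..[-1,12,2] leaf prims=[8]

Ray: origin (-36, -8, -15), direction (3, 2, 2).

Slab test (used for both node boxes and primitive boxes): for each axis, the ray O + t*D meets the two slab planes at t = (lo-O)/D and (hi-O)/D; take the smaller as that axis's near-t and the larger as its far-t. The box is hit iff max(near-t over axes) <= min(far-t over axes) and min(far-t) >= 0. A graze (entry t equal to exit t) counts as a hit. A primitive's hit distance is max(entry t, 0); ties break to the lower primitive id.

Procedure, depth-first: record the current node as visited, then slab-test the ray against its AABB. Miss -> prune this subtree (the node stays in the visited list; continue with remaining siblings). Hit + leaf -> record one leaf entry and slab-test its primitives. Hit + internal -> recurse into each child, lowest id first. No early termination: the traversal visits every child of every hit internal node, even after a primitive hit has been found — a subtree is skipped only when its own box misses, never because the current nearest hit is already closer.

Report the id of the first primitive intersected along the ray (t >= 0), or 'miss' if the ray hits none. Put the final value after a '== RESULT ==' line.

Trace the traversal:
N0 x:[7,20] y:[-6,12] z:[-2,19] -> hit [7,12], descend [1, 5]
  N1 x:[29/3,58/3] y:[-6,11] z:[-2,19/2] -> miss, prune
  N5 x:[7,20] y:[-3,12] z:[8,19] -> hit [8,12], descend [7, 33]
    N7 x:[7,20] y:[13/2,12] z:[8,19] -> hit [8,12], descend [8, 31]
      N8 x:[32/3,20] y:[13/2,12] z:[15,37/2] -> miss, prune
      N31 x:[7,28/3] y:[7,10] z:[8,19] -> hit [8,28/3], descend [16, 28]
        N16 x:[25/3,28/3] y:[7,10] z:[27/2,19] -> miss, prune
        N28 x:[7,9] y:[8,9] z:[8,11] -> hit [8,9] leaf, test {P4@t=8}
    N33 x:[25/3,16] y:[-3,7/2] z:[17/2,18] -> miss, prune

order=[0, 1, 5, 7, 8, 31, 16, 28, 33]  |boxes|=9  |leaves|=1  hit=P4

== RESULT ==
4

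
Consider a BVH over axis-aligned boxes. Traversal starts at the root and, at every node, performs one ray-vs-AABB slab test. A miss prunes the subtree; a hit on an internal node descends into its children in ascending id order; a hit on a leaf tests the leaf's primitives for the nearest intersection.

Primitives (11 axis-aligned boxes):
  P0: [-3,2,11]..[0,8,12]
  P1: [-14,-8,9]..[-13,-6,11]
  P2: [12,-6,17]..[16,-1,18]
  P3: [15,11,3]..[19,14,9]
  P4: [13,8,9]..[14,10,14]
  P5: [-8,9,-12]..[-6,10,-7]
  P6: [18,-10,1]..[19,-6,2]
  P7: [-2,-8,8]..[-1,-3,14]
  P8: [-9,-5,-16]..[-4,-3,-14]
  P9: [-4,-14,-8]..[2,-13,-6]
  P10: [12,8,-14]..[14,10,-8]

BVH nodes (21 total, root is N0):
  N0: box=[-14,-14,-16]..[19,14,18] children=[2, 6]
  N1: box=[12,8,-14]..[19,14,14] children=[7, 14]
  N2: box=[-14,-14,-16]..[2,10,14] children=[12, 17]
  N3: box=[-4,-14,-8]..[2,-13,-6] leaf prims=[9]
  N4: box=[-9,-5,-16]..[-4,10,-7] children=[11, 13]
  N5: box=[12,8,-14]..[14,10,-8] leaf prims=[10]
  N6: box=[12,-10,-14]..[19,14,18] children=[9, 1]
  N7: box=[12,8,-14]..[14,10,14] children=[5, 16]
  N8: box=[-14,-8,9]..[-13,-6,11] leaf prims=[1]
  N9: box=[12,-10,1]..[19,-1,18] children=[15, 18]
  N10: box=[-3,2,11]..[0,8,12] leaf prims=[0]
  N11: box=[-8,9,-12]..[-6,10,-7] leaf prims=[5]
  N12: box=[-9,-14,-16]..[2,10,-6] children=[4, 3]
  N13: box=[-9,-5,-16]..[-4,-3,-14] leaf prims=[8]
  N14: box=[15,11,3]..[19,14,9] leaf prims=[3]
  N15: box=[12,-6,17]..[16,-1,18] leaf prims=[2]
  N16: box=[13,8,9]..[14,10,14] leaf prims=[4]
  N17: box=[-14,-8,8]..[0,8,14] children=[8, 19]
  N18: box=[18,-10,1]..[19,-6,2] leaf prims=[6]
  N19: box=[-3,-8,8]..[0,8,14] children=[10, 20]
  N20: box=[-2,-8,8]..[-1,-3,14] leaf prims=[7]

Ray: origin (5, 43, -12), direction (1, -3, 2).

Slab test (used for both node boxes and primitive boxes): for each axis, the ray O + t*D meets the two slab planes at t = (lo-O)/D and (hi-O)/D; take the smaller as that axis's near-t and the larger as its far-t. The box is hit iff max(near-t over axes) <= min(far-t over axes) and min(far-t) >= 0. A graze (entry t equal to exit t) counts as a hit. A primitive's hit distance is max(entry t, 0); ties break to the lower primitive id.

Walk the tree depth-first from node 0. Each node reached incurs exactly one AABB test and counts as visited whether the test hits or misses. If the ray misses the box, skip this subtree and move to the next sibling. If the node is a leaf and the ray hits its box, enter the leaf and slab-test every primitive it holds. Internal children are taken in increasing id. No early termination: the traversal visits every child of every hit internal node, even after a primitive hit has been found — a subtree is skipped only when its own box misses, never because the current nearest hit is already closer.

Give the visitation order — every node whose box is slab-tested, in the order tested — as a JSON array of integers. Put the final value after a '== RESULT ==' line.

Trace the traversal:
N0 x:[-19,14] y:[29/3,19] z:[-2,15] -> hit [29/3,14], descend [2, 6]
  N2 x:[-19,-3] y:[11,19] z:[-2,13] -> miss, prune
  N6 x:[7,14] y:[29/3,53/3] z:[-1,15] -> hit [29/3,14], descend [1, 9]
    N1 x:[7,14] y:[29/3,35/3] z:[-1,13] -> hit [29/3,35/3], descend [7, 14]
      N7 x:[7,9] y:[11,35/3] z:[-1,13] -> miss, prune
      N14 x:[10,14] y:[29/3,32/3] z:[15/2,21/2] -> hit [10,21/2] leaf, test {P3@t=10}
    N9 x:[7,14] y:[44/3,53/3] z:[13/2,15] -> miss, prune

Visited [0, 2, 6, 1, 7, 14, 9]. Tests: 7 box, 1 leaf. Nearest: P3.

== RESULT ==
[0, 2, 6, 1, 7, 14, 9]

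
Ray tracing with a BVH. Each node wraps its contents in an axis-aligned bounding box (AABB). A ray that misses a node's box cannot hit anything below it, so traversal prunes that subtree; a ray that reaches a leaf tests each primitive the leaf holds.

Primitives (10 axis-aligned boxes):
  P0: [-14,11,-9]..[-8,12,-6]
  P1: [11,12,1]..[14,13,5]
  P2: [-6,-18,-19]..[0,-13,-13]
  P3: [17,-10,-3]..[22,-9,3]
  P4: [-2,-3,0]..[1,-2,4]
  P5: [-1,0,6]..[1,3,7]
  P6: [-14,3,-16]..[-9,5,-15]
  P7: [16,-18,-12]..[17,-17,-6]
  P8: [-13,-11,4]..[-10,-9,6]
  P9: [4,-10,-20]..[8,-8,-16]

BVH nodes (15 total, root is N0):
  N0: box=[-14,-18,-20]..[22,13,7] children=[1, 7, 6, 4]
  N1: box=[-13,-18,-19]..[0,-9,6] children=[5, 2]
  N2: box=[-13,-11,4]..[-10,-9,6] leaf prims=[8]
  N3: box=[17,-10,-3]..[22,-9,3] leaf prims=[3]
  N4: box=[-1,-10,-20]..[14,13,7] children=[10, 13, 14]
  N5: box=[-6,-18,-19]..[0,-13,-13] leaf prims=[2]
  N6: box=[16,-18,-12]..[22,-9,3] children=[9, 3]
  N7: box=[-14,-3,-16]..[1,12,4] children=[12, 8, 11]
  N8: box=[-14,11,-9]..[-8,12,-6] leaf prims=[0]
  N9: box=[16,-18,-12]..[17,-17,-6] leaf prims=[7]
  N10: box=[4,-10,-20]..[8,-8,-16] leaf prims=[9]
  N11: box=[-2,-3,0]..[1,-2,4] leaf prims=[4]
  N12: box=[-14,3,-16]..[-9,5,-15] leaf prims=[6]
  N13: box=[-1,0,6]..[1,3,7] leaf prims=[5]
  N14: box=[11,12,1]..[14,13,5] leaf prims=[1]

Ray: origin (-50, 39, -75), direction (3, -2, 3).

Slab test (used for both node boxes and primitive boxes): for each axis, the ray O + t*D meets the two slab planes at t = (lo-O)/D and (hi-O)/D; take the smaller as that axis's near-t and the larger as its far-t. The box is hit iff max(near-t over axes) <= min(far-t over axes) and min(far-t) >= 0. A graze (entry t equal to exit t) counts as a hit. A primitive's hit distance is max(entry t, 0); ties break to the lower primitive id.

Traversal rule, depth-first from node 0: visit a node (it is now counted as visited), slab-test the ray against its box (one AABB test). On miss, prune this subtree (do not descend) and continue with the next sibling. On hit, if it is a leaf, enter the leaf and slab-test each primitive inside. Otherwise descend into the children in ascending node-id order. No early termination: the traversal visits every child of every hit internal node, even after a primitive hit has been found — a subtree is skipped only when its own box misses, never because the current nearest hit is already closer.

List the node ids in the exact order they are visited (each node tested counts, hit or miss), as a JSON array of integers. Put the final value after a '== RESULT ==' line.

Walk:
N0 x:[12,24] y:[13,57/2] z:[55/3,82/3] -> hit [55/3,24], descend [1, 4, 6, 7]
  N1 x:[37/3,50/3] y:[24,57/2] z:[56/3,27] -> miss, prune
  N4 x:[49/3,64/3] y:[13,49/2] z:[55/3,82/3] -> hit [55/3,64/3], descend [10, 13, 14]
    N10 x:[18,58/3] y:[47/2,49/2] z:[55/3,59/3] -> miss, prune
    N13 x:[49/3,17] y:[18,39/2] z:[27,82/3] -> miss, prune
    N14 x:[61/3,64/3] y:[13,27/2] z:[76/3,80/3] -> miss, prune
  N6 x:[22,24] y:[24,57/2] z:[21,26] -> hit [24,24], descend [3, 9]
    N3 x:[67/3,24] y:[24,49/2] z:[24,26] -> hit [24,24] leaf, test {P3@t=24}
    N9 x:[22,67/3] y:[28,57/2] z:[21,23] -> miss, prune
  N7 x:[12,17] y:[27/2,21] z:[59/3,79/3] -> miss, prune

Summary -> nodes [0, 1, 4, 10, 13, 14, 6, 3, 9, 7]; box-tests=10; leaf-entries=1; first=P3

== RESULT ==
[0, 1, 4, 10, 13, 14, 6, 3, 9, 7]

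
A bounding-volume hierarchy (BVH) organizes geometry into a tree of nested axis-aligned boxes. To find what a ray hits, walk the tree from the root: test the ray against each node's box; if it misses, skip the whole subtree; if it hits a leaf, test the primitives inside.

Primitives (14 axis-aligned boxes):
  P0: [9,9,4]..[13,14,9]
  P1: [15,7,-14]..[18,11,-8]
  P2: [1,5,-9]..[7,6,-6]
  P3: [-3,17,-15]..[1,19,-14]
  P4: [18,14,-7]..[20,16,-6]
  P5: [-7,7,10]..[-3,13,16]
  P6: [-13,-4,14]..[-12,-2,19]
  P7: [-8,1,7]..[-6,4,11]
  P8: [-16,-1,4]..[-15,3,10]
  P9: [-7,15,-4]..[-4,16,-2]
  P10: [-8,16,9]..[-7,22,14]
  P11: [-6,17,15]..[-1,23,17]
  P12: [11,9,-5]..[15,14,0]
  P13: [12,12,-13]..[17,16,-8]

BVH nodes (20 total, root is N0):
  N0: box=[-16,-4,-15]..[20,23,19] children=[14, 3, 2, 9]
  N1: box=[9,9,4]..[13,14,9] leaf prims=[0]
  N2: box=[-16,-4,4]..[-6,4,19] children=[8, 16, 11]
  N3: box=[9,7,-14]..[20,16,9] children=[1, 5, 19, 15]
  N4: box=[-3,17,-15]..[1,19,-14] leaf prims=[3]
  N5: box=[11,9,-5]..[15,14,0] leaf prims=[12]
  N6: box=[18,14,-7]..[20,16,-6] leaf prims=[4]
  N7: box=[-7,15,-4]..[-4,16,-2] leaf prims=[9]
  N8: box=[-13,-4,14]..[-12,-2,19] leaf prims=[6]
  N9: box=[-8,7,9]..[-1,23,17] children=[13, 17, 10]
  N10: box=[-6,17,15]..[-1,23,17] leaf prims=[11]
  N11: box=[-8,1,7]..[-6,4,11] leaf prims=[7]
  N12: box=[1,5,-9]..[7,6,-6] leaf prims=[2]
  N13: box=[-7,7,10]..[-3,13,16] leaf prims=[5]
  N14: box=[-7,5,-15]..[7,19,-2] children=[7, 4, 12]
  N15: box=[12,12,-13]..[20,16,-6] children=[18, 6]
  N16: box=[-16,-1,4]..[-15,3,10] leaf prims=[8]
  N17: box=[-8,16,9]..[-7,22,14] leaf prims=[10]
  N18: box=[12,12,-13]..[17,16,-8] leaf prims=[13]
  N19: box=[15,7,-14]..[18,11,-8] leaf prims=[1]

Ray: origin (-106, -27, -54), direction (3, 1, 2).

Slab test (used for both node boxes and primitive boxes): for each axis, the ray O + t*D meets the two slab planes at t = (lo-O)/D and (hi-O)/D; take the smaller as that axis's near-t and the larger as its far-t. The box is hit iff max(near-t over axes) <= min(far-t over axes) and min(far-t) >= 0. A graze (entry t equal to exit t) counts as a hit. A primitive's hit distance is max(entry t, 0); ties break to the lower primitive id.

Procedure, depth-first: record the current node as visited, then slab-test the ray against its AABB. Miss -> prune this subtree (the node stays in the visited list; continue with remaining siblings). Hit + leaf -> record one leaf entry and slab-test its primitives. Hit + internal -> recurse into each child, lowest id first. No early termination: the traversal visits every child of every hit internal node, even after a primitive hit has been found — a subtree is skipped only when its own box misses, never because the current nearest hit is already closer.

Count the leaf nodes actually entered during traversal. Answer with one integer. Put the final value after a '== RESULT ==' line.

Trace the traversal:
N0 x:[30,42] y:[23,50] z:[39/2,73/2] -> hit [30,73/2], descend [2, 3, 9, 14]
  N2 x:[30,100/3] y:[23,31] z:[29,73/2] -> hit [30,31], descend [8, 11, 16]
    N8 x:[31,94/3] y:[23,25] z:[34,73/2] -> miss, prune
    N11 x:[98/3,100/3] y:[28,31] z:[61/2,65/2] -> miss, prune
    N16 x:[30,91/3] y:[26,30] z:[29,32] -> hit [30,30] leaf, test {P8@t=30}
  N3 x:[115/3,42] y:[34,43] z:[20,63/2] -> miss, prune
  N9 x:[98/3,35] y:[34,50] z:[63/2,71/2] -> hit [34,35], descend [10, 13, 17]
    N10 x:[100/3,35] y:[44,50] z:[69/2,71/2] -> miss, prune
    N13 x:[33,103/3] y:[34,40] z:[32,35] -> hit [34,103/3] leaf, test {P5@t=34}
    N17 x:[98/3,33] y:[43,49] z:[63/2,34] -> miss, prune
  N14 x:[33,113/3] y:[32,46] z:[39/2,26] -> miss, prune

Summary -> nodes [0, 2, 8, 11, 16, 3, 9, 10, 13, 17, 14]; box-tests=11; leaf-entries=2; first=P8

== RESULT ==
2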